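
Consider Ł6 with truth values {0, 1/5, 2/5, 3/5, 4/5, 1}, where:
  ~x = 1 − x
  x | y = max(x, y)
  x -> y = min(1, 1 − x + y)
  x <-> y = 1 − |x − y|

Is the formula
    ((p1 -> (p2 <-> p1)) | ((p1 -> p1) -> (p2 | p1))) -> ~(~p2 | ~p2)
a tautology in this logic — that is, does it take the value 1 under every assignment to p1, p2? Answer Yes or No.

No

Counterexample: take p1 = 0, p2 = 0.
p2 <-> p1 = 0 <-> 0 = 1
p1 -> (p2 <-> p1) = 0 -> 1 = 1
p1 -> p1 = 0 -> 0 = 1
p2 | p1 = 0 | 0 = 0
(p1 -> p1) -> (p2 | p1) = 1 -> 0 = 0
(p1 -> (p2 <-> p1)) | ((p1 -> p1) -> (p2 | p1)) = 1 | 0 = 1
~p2 = ~0 = 1
~p2 = ~0 = 1
~p2 | ~p2 = 1 | 1 = 1
~(~p2 | ~p2) = ~1 = 0
((p1 -> (p2 <-> p1)) | ((p1 -> p1) -> (p2 | p1))) -> ~(~p2 | ~p2) = 1 -> 0 = 0
This gives 0 ≠ 1.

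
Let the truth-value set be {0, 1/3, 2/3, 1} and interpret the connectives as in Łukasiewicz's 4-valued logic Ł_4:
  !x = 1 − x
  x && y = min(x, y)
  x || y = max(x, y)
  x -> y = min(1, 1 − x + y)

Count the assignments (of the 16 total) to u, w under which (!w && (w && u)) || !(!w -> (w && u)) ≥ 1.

4

u = 0, w = 0 ↦ 1  ≥
u = 0, w = 1/3 ↦ 2/3  <
u = 0, w = 2/3 ↦ 1/3  <
u = 0, w = 1 ↦ 0  <
u = 1/3, w = 0 ↦ 1  ≥
u = 1/3, w = 1/3 ↦ 1/3  <
u = 1/3, w = 2/3 ↦ 1/3  <
u = 1/3, w = 1 ↦ 0  <
u = 2/3, w = 0 ↦ 1  ≥
u = 2/3, w = 1/3 ↦ 1/3  <
u = 2/3, w = 2/3 ↦ 1/3  <
u = 2/3, w = 1 ↦ 0  <
u = 1, w = 0 ↦ 1  ≥
u = 1, w = 1/3 ↦ 1/3  <
u = 1, w = 2/3 ↦ 1/3  <
u = 1, w = 1 ↦ 0  <
So 4 of the 16 assignments meet the threshold.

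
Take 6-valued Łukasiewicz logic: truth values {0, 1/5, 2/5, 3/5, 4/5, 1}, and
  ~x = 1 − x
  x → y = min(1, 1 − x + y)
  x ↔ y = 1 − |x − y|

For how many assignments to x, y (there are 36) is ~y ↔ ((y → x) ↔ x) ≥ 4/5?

value 1: 3 assignments (counts)
value 4/5: 11 assignments (counts)
value 3/5: 4 assignments
value 2/5: 9 assignments
value 1/5: 2 assignments
value 0: 7 assignments
So 14 of the 36 assignments meet the threshold.

14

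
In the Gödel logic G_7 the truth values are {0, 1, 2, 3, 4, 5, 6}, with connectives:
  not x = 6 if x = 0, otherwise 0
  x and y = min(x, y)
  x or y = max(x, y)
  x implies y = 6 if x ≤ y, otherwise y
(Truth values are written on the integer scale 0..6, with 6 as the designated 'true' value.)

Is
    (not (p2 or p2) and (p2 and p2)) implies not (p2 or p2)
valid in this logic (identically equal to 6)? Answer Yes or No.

Yes

p2 = 0 ↦ 6
p2 = 1 ↦ 6
p2 = 2 ↦ 6
p2 = 3 ↦ 6
p2 = 4 ↦ 6
p2 = 5 ↦ 6
p2 = 6 ↦ 6
Every assignment gives a value ≥ 6.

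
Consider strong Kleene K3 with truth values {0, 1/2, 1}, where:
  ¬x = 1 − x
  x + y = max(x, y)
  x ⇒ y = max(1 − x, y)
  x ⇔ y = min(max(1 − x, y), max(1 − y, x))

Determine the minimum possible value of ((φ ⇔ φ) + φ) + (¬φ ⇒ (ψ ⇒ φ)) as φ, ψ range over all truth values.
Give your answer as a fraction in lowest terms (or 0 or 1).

1/2

Take φ = 1/2, ψ = 1/2:
φ ⇔ φ = 1/2 ⇔ 1/2 = 1/2
(φ ⇔ φ) + φ = 1/2 + 1/2 = 1/2
¬φ = ¬1/2 = 1/2
ψ ⇒ φ = 1/2 ⇒ 1/2 = 1/2
¬φ ⇒ (ψ ⇒ φ) = 1/2 ⇒ 1/2 = 1/2
((φ ⇔ φ) + φ) + (¬φ ⇒ (ψ ⇒ φ)) = 1/2 + 1/2 = 1/2
No assignment yields a value below 1/2, so this is the minimum.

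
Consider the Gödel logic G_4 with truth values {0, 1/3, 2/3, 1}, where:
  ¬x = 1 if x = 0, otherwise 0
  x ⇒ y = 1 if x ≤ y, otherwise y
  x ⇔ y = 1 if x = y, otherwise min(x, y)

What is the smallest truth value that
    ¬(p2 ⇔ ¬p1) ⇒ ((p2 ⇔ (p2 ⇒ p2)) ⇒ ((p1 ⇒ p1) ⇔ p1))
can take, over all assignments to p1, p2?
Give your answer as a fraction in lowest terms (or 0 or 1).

Take p1 = 1/3, p2 = 2/3:
¬p1 = ¬1/3 = 0
p2 ⇔ ¬p1 = 2/3 ⇔ 0 = 0
¬(p2 ⇔ ¬p1) = ¬0 = 1
p2 ⇒ p2 = 2/3 ⇒ 2/3 = 1
p2 ⇔ (p2 ⇒ p2) = 2/3 ⇔ 1 = 2/3
p1 ⇒ p1 = 1/3 ⇒ 1/3 = 1
(p1 ⇒ p1) ⇔ p1 = 1 ⇔ 1/3 = 1/3
(p2 ⇔ (p2 ⇒ p2)) ⇒ ((p1 ⇒ p1) ⇔ p1) = 2/3 ⇒ 1/3 = 1/3
¬(p2 ⇔ ¬p1) ⇒ ((p2 ⇔ (p2 ⇒ p2)) ⇒ ((p1 ⇒ p1) ⇔ p1)) = 1 ⇒ 1/3 = 1/3
No assignment yields a value below 1/3, so this is the minimum.

1/3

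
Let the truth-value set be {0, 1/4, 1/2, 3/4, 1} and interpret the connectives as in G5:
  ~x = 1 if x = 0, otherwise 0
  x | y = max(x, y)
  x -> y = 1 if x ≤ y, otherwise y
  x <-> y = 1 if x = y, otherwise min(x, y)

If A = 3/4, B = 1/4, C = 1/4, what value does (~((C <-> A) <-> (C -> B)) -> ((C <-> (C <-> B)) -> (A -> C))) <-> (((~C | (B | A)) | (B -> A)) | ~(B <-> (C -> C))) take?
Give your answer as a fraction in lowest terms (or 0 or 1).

C <-> A = 1/4 <-> 3/4 = 1/4
C -> B = 1/4 -> 1/4 = 1
(C <-> A) <-> (C -> B) = 1/4 <-> 1 = 1/4
~((C <-> A) <-> (C -> B)) = ~1/4 = 0
C <-> B = 1/4 <-> 1/4 = 1
C <-> (C <-> B) = 1/4 <-> 1 = 1/4
A -> C = 3/4 -> 1/4 = 1/4
(C <-> (C <-> B)) -> (A -> C) = 1/4 -> 1/4 = 1
~((C <-> A) <-> (C -> B)) -> ((C <-> (C <-> B)) -> (A -> C)) = 0 -> 1 = 1
~C = ~1/4 = 0
B | A = 1/4 | 3/4 = 3/4
~C | (B | A) = 0 | 3/4 = 3/4
B -> A = 1/4 -> 3/4 = 1
(~C | (B | A)) | (B -> A) = 3/4 | 1 = 1
C -> C = 1/4 -> 1/4 = 1
B <-> (C -> C) = 1/4 <-> 1 = 1/4
~(B <-> (C -> C)) = ~1/4 = 0
((~C | (B | A)) | (B -> A)) | ~(B <-> (C -> C)) = 1 | 0 = 1
(~((C <-> A) <-> (C -> B)) -> ((C <-> (C <-> B)) -> (A -> C))) <-> (((~C | (B | A)) | (B -> A)) | ~(B <-> (C -> C))) = 1 <-> 1 = 1

1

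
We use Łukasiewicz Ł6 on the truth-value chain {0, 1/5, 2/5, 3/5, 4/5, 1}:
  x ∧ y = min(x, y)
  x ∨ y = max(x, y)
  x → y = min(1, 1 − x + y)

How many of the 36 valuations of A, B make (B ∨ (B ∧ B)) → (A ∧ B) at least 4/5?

value 1: 21 assignments (counts)
value 4/5: 5 assignments (counts)
value 3/5: 4 assignments
value 2/5: 3 assignments
value 1/5: 2 assignments
value 0: 1 assignment
So 26 of the 36 assignments meet the threshold.

26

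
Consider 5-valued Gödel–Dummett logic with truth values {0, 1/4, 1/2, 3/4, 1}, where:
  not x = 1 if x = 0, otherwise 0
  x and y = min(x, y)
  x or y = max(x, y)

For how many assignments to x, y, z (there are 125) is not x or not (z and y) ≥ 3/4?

value 1: 61 assignments (counts)
value 0: 64 assignments
So 61 of the 125 assignments meet the threshold.

61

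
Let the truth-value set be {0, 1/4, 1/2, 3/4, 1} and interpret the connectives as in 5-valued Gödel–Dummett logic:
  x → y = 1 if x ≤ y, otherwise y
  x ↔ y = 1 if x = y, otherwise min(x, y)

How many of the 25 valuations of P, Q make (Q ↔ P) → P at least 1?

value 1: 21 assignments (counts)
value 3/4: 1 assignment
value 1/2: 1 assignment
value 1/4: 1 assignment
value 0: 1 assignment
So 21 of the 25 assignments meet the threshold.

21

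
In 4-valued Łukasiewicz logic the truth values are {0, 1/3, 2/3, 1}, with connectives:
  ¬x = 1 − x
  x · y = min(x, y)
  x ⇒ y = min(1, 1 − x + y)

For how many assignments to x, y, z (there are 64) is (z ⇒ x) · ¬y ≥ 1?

value 1: 10 assignments (counts)
value 2/3: 16 assignments
value 1/3: 19 assignments
value 0: 19 assignments
So 10 of the 64 assignments meet the threshold.

10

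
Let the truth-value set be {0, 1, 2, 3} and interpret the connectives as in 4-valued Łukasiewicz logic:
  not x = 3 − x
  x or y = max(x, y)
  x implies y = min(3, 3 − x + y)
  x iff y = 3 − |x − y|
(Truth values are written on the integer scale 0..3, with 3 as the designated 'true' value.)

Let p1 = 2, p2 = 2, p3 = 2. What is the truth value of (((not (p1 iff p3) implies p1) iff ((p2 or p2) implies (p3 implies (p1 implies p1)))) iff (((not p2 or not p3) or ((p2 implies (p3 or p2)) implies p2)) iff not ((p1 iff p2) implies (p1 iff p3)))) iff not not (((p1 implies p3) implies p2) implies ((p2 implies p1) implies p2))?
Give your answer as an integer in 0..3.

1

p1 iff p3 = 2 iff 2 = 3
not (p1 iff p3) = not 3 = 0
not (p1 iff p3) implies p1 = 0 implies 2 = 3
p2 or p2 = 2 or 2 = 2
p1 implies p1 = 2 implies 2 = 3
p3 implies (p1 implies p1) = 2 implies 3 = 3
(p2 or p2) implies (p3 implies (p1 implies p1)) = 2 implies 3 = 3
(not (p1 iff p3) implies p1) iff ((p2 or p2) implies (p3 implies (p1 implies p1))) = 3 iff 3 = 3
not p2 = not 2 = 1
not p3 = not 2 = 1
not p2 or not p3 = 1 or 1 = 1
p3 or p2 = 2 or 2 = 2
p2 implies (p3 or p2) = 2 implies 2 = 3
(p2 implies (p3 or p2)) implies p2 = 3 implies 2 = 2
(not p2 or not p3) or ((p2 implies (p3 or p2)) implies p2) = 1 or 2 = 2
p1 iff p2 = 2 iff 2 = 3
p1 iff p3 = 2 iff 2 = 3
(p1 iff p2) implies (p1 iff p3) = 3 implies 3 = 3
not ((p1 iff p2) implies (p1 iff p3)) = not 3 = 0
((not p2 or not p3) or ((p2 implies (p3 or p2)) implies p2)) iff not ((p1 iff p2) implies (p1 iff p3)) = 2 iff 0 = 1
((not (p1 iff p3) implies p1) iff ((p2 or p2) implies (p3 implies (p1 implies p1)))) iff (((not p2 or not p3) or ((p2 implies (p3 or p2)) implies p2)) iff not ((p1 iff p2) implies (p1 iff p3))) = 3 iff 1 = 1
p1 implies p3 = 2 implies 2 = 3
(p1 implies p3) implies p2 = 3 implies 2 = 2
p2 implies p1 = 2 implies 2 = 3
(p2 implies p1) implies p2 = 3 implies 2 = 2
((p1 implies p3) implies p2) implies ((p2 implies p1) implies p2) = 2 implies 2 = 3
not (((p1 implies p3) implies p2) implies ((p2 implies p1) implies p2)) = not 3 = 0
not not (((p1 implies p3) implies p2) implies ((p2 implies p1) implies p2)) = not 0 = 3
(((not (p1 iff p3) implies p1) iff ((p2 or p2) implies (p3 implies (p1 implies p1)))) iff (((not p2 or not p3) or ((p2 implies (p3 or p2)) implies p2)) iff not ((p1 iff p2) implies (p1 iff p3)))) iff not not (((p1 implies p3) implies p2) implies ((p2 implies p1) implies p2)) = 1 iff 3 = 1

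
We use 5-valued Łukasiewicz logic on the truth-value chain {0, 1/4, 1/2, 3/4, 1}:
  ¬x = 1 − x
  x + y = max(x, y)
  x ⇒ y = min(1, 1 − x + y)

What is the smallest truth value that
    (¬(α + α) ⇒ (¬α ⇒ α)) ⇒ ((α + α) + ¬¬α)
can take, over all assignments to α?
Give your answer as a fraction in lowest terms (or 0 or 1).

Take α = 1/4:
α + α = 1/4 + 1/4 = 1/4
¬(α + α) = ¬1/4 = 3/4
¬α = ¬1/4 = 3/4
¬α ⇒ α = 3/4 ⇒ 1/4 = 1/2
¬(α + α) ⇒ (¬α ⇒ α) = 3/4 ⇒ 1/2 = 3/4
α + α = 1/4 + 1/4 = 1/4
¬α = ¬1/4 = 3/4
¬¬α = ¬3/4 = 1/4
(α + α) + ¬¬α = 1/4 + 1/4 = 1/4
(¬(α + α) ⇒ (¬α ⇒ α)) ⇒ ((α + α) + ¬¬α) = 3/4 ⇒ 1/4 = 1/2
No assignment yields a value below 1/2, so this is the minimum.

1/2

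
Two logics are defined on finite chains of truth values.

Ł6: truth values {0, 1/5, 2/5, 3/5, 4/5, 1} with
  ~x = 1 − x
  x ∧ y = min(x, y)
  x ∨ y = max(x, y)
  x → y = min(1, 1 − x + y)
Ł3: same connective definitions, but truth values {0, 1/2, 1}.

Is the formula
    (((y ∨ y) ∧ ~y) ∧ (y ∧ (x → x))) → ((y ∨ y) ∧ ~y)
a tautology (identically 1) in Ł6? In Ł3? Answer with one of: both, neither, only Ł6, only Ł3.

In Ł6: every assignment gives 1 — tautology.
In Ł3: every assignment gives 1 — tautology.

both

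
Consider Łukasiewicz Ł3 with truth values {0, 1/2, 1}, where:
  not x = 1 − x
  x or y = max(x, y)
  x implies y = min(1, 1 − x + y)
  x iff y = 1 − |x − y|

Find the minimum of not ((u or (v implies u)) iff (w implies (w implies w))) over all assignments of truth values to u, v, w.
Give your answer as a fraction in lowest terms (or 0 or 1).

Take u = 0, v = 0, w = 0:
v implies u = 0 implies 0 = 1
u or (v implies u) = 0 or 1 = 1
w implies w = 0 implies 0 = 1
w implies (w implies w) = 0 implies 1 = 1
(u or (v implies u)) iff (w implies (w implies w)) = 1 iff 1 = 1
not ((u or (v implies u)) iff (w implies (w implies w))) = not 1 = 0
No assignment yields a value below 0, so this is the minimum.

0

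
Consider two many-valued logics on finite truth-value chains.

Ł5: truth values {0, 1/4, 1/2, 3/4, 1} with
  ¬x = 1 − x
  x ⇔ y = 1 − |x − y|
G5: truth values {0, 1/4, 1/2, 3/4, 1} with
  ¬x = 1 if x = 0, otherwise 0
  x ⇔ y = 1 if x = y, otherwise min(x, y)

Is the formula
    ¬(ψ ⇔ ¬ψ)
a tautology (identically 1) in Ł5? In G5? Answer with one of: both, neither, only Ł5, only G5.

only G5

In Ł5: at ψ = 1/4 the value is 1/2 — not a tautology.
In G5: every assignment gives 1 — tautology.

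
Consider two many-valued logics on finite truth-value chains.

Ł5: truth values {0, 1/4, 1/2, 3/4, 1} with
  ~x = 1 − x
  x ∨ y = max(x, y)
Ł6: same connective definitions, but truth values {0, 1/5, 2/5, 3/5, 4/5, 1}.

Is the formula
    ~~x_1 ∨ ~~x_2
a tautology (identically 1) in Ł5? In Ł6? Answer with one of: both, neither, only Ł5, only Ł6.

neither

In Ł5: at x_1 = 0, x_2 = 0 the value is 0 — not a tautology.
In Ł6: at x_1 = 0, x_2 = 0 the value is 0 — not a tautology.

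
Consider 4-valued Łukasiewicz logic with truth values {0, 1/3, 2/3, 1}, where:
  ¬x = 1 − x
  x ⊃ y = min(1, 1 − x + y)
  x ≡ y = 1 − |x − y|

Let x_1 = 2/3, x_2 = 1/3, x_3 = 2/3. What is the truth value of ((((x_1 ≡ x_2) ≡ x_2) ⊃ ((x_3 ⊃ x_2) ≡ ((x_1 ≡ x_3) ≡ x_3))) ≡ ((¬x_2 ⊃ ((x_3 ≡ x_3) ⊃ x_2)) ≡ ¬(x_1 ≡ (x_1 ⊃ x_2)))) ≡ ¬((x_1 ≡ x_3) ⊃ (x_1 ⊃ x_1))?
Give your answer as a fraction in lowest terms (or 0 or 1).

2/3

x_1 ≡ x_2 = 2/3 ≡ 1/3 = 2/3
(x_1 ≡ x_2) ≡ x_2 = 2/3 ≡ 1/3 = 2/3
x_3 ⊃ x_2 = 2/3 ⊃ 1/3 = 2/3
x_1 ≡ x_3 = 2/3 ≡ 2/3 = 1
(x_1 ≡ x_3) ≡ x_3 = 1 ≡ 2/3 = 2/3
(x_3 ⊃ x_2) ≡ ((x_1 ≡ x_3) ≡ x_3) = 2/3 ≡ 2/3 = 1
((x_1 ≡ x_2) ≡ x_2) ⊃ ((x_3 ⊃ x_2) ≡ ((x_1 ≡ x_3) ≡ x_3)) = 2/3 ⊃ 1 = 1
¬x_2 = ¬1/3 = 2/3
x_3 ≡ x_3 = 2/3 ≡ 2/3 = 1
(x_3 ≡ x_3) ⊃ x_2 = 1 ⊃ 1/3 = 1/3
¬x_2 ⊃ ((x_3 ≡ x_3) ⊃ x_2) = 2/3 ⊃ 1/3 = 2/3
x_1 ⊃ x_2 = 2/3 ⊃ 1/3 = 2/3
x_1 ≡ (x_1 ⊃ x_2) = 2/3 ≡ 2/3 = 1
¬(x_1 ≡ (x_1 ⊃ x_2)) = ¬1 = 0
(¬x_2 ⊃ ((x_3 ≡ x_3) ⊃ x_2)) ≡ ¬(x_1 ≡ (x_1 ⊃ x_2)) = 2/3 ≡ 0 = 1/3
(((x_1 ≡ x_2) ≡ x_2) ⊃ ((x_3 ⊃ x_2) ≡ ((x_1 ≡ x_3) ≡ x_3))) ≡ ((¬x_2 ⊃ ((x_3 ≡ x_3) ⊃ x_2)) ≡ ¬(x_1 ≡ (x_1 ⊃ x_2))) = 1 ≡ 1/3 = 1/3
x_1 ≡ x_3 = 2/3 ≡ 2/3 = 1
x_1 ⊃ x_1 = 2/3 ⊃ 2/3 = 1
(x_1 ≡ x_3) ⊃ (x_1 ⊃ x_1) = 1 ⊃ 1 = 1
¬((x_1 ≡ x_3) ⊃ (x_1 ⊃ x_1)) = ¬1 = 0
((((x_1 ≡ x_2) ≡ x_2) ⊃ ((x_3 ⊃ x_2) ≡ ((x_1 ≡ x_3) ≡ x_3))) ≡ ((¬x_2 ⊃ ((x_3 ≡ x_3) ⊃ x_2)) ≡ ¬(x_1 ≡ (x_1 ⊃ x_2)))) ≡ ¬((x_1 ≡ x_3) ⊃ (x_1 ⊃ x_1)) = 1/3 ≡ 0 = 2/3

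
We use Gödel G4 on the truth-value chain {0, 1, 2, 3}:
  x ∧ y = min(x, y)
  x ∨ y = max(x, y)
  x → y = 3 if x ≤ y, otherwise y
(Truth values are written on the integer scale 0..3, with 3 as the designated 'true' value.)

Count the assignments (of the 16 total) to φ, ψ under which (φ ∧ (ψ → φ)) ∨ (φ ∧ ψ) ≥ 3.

φ = 0, ψ = 0 ↦ 0  <
φ = 0, ψ = 1 ↦ 0  <
φ = 0, ψ = 2 ↦ 0  <
φ = 0, ψ = 3 ↦ 0  <
φ = 1, ψ = 0 ↦ 1  <
φ = 1, ψ = 1 ↦ 1  <
φ = 1, ψ = 2 ↦ 1  <
φ = 1, ψ = 3 ↦ 1  <
φ = 2, ψ = 0 ↦ 2  <
φ = 2, ψ = 1 ↦ 2  <
φ = 2, ψ = 2 ↦ 2  <
φ = 2, ψ = 3 ↦ 2  <
φ = 3, ψ = 0 ↦ 3  ≥
φ = 3, ψ = 1 ↦ 3  ≥
φ = 3, ψ = 2 ↦ 3  ≥
φ = 3, ψ = 3 ↦ 3  ≥
So 4 of the 16 assignments meet the threshold.

4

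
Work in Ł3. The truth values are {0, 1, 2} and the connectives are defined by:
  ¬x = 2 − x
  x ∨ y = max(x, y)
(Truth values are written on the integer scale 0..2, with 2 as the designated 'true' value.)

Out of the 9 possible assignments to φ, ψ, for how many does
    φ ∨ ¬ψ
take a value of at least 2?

φ = 0, ψ = 0 ↦ 2  ≥
φ = 0, ψ = 1 ↦ 1  <
φ = 0, ψ = 2 ↦ 0  <
φ = 1, ψ = 0 ↦ 2  ≥
φ = 1, ψ = 1 ↦ 1  <
φ = 1, ψ = 2 ↦ 1  <
φ = 2, ψ = 0 ↦ 2  ≥
φ = 2, ψ = 1 ↦ 2  ≥
φ = 2, ψ = 2 ↦ 2  ≥
So 5 of the 9 assignments meet the threshold.

5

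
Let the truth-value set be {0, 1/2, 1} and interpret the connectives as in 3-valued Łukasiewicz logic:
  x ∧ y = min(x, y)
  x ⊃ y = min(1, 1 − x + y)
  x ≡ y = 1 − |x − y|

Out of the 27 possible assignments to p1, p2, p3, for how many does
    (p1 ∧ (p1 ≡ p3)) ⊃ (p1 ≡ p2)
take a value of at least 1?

value 1: 24 assignments (counts)
value 1/2: 2 assignments
value 0: 1 assignment
So 24 of the 27 assignments meet the threshold.

24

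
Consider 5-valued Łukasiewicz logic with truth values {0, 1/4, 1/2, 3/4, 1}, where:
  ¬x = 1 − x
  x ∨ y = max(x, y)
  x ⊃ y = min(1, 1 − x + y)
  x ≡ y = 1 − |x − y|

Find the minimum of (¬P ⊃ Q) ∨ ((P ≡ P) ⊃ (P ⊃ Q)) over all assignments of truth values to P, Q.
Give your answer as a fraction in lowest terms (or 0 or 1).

Take P = 1/2, Q = 0:
¬P = ¬1/2 = 1/2
¬P ⊃ Q = 1/2 ⊃ 0 = 1/2
P ≡ P = 1/2 ≡ 1/2 = 1
P ⊃ Q = 1/2 ⊃ 0 = 1/2
(P ≡ P) ⊃ (P ⊃ Q) = 1 ⊃ 1/2 = 1/2
(¬P ⊃ Q) ∨ ((P ≡ P) ⊃ (P ⊃ Q)) = 1/2 ∨ 1/2 = 1/2
No assignment yields a value below 1/2, so this is the minimum.

1/2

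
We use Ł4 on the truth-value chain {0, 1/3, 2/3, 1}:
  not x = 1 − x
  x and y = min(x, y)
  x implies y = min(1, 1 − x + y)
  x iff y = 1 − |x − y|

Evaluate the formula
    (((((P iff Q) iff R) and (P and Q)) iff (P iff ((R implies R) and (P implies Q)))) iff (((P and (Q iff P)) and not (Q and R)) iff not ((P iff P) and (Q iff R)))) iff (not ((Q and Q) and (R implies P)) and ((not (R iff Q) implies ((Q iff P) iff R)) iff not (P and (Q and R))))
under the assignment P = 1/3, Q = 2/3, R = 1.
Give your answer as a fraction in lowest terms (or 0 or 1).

2/3

P iff Q = 1/3 iff 2/3 = 2/3
(P iff Q) iff R = 2/3 iff 1 = 2/3
P and Q = 1/3 and 2/3 = 1/3
((P iff Q) iff R) and (P and Q) = 2/3 and 1/3 = 1/3
R implies R = 1 implies 1 = 1
P implies Q = 1/3 implies 2/3 = 1
(R implies R) and (P implies Q) = 1 and 1 = 1
P iff ((R implies R) and (P implies Q)) = 1/3 iff 1 = 1/3
(((P iff Q) iff R) and (P and Q)) iff (P iff ((R implies R) and (P implies Q))) = 1/3 iff 1/3 = 1
Q iff P = 2/3 iff 1/3 = 2/3
P and (Q iff P) = 1/3 and 2/3 = 1/3
Q and R = 2/3 and 1 = 2/3
not (Q and R) = not 2/3 = 1/3
(P and (Q iff P)) and not (Q and R) = 1/3 and 1/3 = 1/3
P iff P = 1/3 iff 1/3 = 1
Q iff R = 2/3 iff 1 = 2/3
(P iff P) and (Q iff R) = 1 and 2/3 = 2/3
not ((P iff P) and (Q iff R)) = not 2/3 = 1/3
((P and (Q iff P)) and not (Q and R)) iff not ((P iff P) and (Q iff R)) = 1/3 iff 1/3 = 1
((((P iff Q) iff R) and (P and Q)) iff (P iff ((R implies R) and (P implies Q)))) iff (((P and (Q iff P)) and not (Q and R)) iff not ((P iff P) and (Q iff R))) = 1 iff 1 = 1
Q and Q = 2/3 and 2/3 = 2/3
R implies P = 1 implies 1/3 = 1/3
(Q and Q) and (R implies P) = 2/3 and 1/3 = 1/3
not ((Q and Q) and (R implies P)) = not 1/3 = 2/3
R iff Q = 1 iff 2/3 = 2/3
not (R iff Q) = not 2/3 = 1/3
Q iff P = 2/3 iff 1/3 = 2/3
(Q iff P) iff R = 2/3 iff 1 = 2/3
not (R iff Q) implies ((Q iff P) iff R) = 1/3 implies 2/3 = 1
Q and R = 2/3 and 1 = 2/3
P and (Q and R) = 1/3 and 2/3 = 1/3
not (P and (Q and R)) = not 1/3 = 2/3
(not (R iff Q) implies ((Q iff P) iff R)) iff not (P and (Q and R)) = 1 iff 2/3 = 2/3
not ((Q and Q) and (R implies P)) and ((not (R iff Q) implies ((Q iff P) iff R)) iff not (P and (Q and R))) = 2/3 and 2/3 = 2/3
(((((P iff Q) iff R) and (P and Q)) iff (P iff ((R implies R) and (P implies Q)))) iff (((P and (Q iff P)) and not (Q and R)) iff not ((P iff P) and (Q iff R)))) iff (not ((Q and Q) and (R implies P)) and ((not (R iff Q) implies ((Q iff P) iff R)) iff not (P and (Q and R)))) = 1 iff 2/3 = 2/3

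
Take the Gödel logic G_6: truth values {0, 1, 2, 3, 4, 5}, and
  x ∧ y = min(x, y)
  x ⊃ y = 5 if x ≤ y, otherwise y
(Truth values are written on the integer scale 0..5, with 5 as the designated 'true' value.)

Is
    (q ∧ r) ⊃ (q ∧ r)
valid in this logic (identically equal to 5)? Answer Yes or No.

Yes

At q = 3, r = 4, for instance:
q ∧ r = 3 ∧ 4 = 3
(q ∧ r) ⊃ (q ∧ r) = 3 ⊃ 3 = 5
and checking the remaining 35 assignments likewise gives ≥ 5 in every case.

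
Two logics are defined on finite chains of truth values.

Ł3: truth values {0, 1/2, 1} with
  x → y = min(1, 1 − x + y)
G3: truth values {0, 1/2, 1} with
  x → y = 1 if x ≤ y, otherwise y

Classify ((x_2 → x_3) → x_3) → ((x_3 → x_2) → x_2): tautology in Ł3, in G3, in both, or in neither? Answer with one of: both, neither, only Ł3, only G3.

only Ł3

In Ł3: every assignment gives 1 — tautology.
In G3: at x_2 = 1/2, x_3 = 0 the value is 1/2 — not a tautology.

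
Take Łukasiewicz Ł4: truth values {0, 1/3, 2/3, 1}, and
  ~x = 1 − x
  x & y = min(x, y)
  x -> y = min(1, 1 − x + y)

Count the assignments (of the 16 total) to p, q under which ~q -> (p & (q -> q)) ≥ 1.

p = 0, q = 0 ↦ 0  <
p = 0, q = 1/3 ↦ 1/3  <
p = 0, q = 2/3 ↦ 2/3  <
p = 0, q = 1 ↦ 1  ≥
p = 1/3, q = 0 ↦ 1/3  <
p = 1/3, q = 1/3 ↦ 2/3  <
p = 1/3, q = 2/3 ↦ 1  ≥
p = 1/3, q = 1 ↦ 1  ≥
p = 2/3, q = 0 ↦ 2/3  <
p = 2/3, q = 1/3 ↦ 1  ≥
p = 2/3, q = 2/3 ↦ 1  ≥
p = 2/3, q = 1 ↦ 1  ≥
p = 1, q = 0 ↦ 1  ≥
p = 1, q = 1/3 ↦ 1  ≥
p = 1, q = 2/3 ↦ 1  ≥
p = 1, q = 1 ↦ 1  ≥
So 10 of the 16 assignments meet the threshold.

10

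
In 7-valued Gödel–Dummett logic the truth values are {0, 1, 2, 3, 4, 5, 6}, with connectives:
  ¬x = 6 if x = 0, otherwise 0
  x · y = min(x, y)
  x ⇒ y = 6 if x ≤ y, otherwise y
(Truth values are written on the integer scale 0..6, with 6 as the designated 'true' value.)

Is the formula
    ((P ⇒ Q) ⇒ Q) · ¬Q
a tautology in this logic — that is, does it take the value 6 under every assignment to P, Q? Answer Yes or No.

Counterexample: take P = 0, Q = 0.
P ⇒ Q = 0 ⇒ 0 = 6
(P ⇒ Q) ⇒ Q = 6 ⇒ 0 = 0
¬Q = ¬0 = 6
((P ⇒ Q) ⇒ Q) · ¬Q = 0 · 6 = 0
This gives 0 ≠ 6.

No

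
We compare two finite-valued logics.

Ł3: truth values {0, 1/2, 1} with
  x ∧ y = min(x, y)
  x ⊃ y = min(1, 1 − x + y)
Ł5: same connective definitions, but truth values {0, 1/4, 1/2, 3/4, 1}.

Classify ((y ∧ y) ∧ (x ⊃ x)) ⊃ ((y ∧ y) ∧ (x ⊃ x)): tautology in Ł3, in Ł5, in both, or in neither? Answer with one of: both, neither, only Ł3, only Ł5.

In Ł3: every assignment gives 1 — tautology.
In Ł5: every assignment gives 1 — tautology.

both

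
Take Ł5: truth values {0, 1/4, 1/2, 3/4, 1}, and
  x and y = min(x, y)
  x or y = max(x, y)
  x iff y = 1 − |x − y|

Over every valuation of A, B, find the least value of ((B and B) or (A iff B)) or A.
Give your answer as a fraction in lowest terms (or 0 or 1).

1/2

Take A = 0, B = 1/2:
B and B = 1/2 and 1/2 = 1/2
A iff B = 0 iff 1/2 = 1/2
(B and B) or (A iff B) = 1/2 or 1/2 = 1/2
((B and B) or (A iff B)) or A = 1/2 or 0 = 1/2
No assignment yields a value below 1/2, so this is the minimum.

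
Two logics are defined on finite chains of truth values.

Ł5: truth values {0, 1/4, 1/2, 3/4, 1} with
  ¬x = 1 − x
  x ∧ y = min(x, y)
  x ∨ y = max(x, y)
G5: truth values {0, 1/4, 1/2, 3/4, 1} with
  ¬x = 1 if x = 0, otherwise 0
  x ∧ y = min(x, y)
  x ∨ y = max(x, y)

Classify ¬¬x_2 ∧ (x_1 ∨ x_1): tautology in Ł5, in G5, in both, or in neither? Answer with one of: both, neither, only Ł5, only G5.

In Ł5: at x_1 = 0, x_2 = 0 the value is 0 — not a tautology.
In G5: at x_1 = 0, x_2 = 0 the value is 0 — not a tautology.

neither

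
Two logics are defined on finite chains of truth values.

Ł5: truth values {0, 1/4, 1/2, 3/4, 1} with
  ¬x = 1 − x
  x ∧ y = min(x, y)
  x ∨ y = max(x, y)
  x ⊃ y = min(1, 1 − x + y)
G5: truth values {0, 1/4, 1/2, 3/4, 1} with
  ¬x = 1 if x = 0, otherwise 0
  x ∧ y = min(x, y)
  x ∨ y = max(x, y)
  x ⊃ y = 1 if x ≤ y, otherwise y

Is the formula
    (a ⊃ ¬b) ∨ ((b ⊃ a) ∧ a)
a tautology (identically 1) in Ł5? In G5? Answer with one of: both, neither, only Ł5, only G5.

In Ł5: at a = 1/4, b = 1 the value is 3/4 — not a tautology.
In G5: at a = 1/4, b = 1/4 the value is 1/4 — not a tautology.

neither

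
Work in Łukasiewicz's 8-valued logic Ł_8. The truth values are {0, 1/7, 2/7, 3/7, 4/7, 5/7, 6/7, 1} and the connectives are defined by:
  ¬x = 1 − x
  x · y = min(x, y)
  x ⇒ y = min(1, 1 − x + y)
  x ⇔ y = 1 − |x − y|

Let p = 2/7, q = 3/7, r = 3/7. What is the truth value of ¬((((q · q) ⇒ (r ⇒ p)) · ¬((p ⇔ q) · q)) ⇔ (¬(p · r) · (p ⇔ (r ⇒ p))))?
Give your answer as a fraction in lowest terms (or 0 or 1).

q · q = 3/7 · 3/7 = 3/7
r ⇒ p = 3/7 ⇒ 2/7 = 6/7
(q · q) ⇒ (r ⇒ p) = 3/7 ⇒ 6/7 = 1
p ⇔ q = 2/7 ⇔ 3/7 = 6/7
(p ⇔ q) · q = 6/7 · 3/7 = 3/7
¬((p ⇔ q) · q) = ¬3/7 = 4/7
((q · q) ⇒ (r ⇒ p)) · ¬((p ⇔ q) · q) = 1 · 4/7 = 4/7
p · r = 2/7 · 3/7 = 2/7
¬(p · r) = ¬2/7 = 5/7
r ⇒ p = 3/7 ⇒ 2/7 = 6/7
p ⇔ (r ⇒ p) = 2/7 ⇔ 6/7 = 3/7
¬(p · r) · (p ⇔ (r ⇒ p)) = 5/7 · 3/7 = 3/7
(((q · q) ⇒ (r ⇒ p)) · ¬((p ⇔ q) · q)) ⇔ (¬(p · r) · (p ⇔ (r ⇒ p))) = 4/7 ⇔ 3/7 = 6/7
¬((((q · q) ⇒ (r ⇒ p)) · ¬((p ⇔ q) · q)) ⇔ (¬(p · r) · (p ⇔ (r ⇒ p)))) = ¬6/7 = 1/7

1/7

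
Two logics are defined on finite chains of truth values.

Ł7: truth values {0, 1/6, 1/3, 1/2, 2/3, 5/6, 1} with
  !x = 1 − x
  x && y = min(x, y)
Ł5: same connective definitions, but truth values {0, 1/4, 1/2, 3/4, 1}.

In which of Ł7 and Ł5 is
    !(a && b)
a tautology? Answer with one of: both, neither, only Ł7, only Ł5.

neither

In Ł7: at a = 1/6, b = 1/6 the value is 5/6 — not a tautology.
In Ł5: at a = 1/4, b = 1/4 the value is 3/4 — not a tautology.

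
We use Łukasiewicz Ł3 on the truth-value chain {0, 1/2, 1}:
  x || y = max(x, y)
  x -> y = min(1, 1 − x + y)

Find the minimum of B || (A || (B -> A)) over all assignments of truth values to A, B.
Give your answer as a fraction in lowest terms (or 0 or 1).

Take A = 0, B = 1/2:
B -> A = 1/2 -> 0 = 1/2
A || (B -> A) = 0 || 1/2 = 1/2
B || (A || (B -> A)) = 1/2 || 1/2 = 1/2
No assignment yields a value below 1/2, so this is the minimum.

1/2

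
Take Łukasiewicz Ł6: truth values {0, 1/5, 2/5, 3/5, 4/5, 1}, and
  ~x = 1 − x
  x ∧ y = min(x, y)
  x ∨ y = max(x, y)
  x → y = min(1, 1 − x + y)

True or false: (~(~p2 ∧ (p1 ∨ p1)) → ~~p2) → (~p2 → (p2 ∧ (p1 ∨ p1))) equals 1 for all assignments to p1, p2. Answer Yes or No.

Counterexample: take p1 = 1/5, p2 = 0.
~p2 = ~0 = 1
p1 ∨ p1 = 1/5 ∨ 1/5 = 1/5
~p2 ∧ (p1 ∨ p1) = 1 ∧ 1/5 = 1/5
~(~p2 ∧ (p1 ∨ p1)) = ~1/5 = 4/5
~p2 = ~0 = 1
~~p2 = ~1 = 0
~(~p2 ∧ (p1 ∨ p1)) → ~~p2 = 4/5 → 0 = 1/5
~p2 = ~0 = 1
p1 ∨ p1 = 1/5 ∨ 1/5 = 1/5
p2 ∧ (p1 ∨ p1) = 0 ∧ 1/5 = 0
~p2 → (p2 ∧ (p1 ∨ p1)) = 1 → 0 = 0
(~(~p2 ∧ (p1 ∨ p1)) → ~~p2) → (~p2 → (p2 ∧ (p1 ∨ p1))) = 1/5 → 0 = 4/5
This gives 4/5 ≠ 1.

No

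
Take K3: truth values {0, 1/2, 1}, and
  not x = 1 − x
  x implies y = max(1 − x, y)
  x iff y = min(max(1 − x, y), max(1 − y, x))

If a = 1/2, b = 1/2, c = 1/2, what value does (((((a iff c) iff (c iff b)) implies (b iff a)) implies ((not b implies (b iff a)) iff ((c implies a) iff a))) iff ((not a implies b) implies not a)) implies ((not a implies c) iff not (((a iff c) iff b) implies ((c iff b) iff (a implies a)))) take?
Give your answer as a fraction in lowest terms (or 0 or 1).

1/2

a iff c = 1/2 iff 1/2 = 1/2
c iff b = 1/2 iff 1/2 = 1/2
(a iff c) iff (c iff b) = 1/2 iff 1/2 = 1/2
b iff a = 1/2 iff 1/2 = 1/2
((a iff c) iff (c iff b)) implies (b iff a) = 1/2 implies 1/2 = 1/2
not b = not 1/2 = 1/2
b iff a = 1/2 iff 1/2 = 1/2
not b implies (b iff a) = 1/2 implies 1/2 = 1/2
c implies a = 1/2 implies 1/2 = 1/2
(c implies a) iff a = 1/2 iff 1/2 = 1/2
(not b implies (b iff a)) iff ((c implies a) iff a) = 1/2 iff 1/2 = 1/2
(((a iff c) iff (c iff b)) implies (b iff a)) implies ((not b implies (b iff a)) iff ((c implies a) iff a)) = 1/2 implies 1/2 = 1/2
not a = not 1/2 = 1/2
not a implies b = 1/2 implies 1/2 = 1/2
not a = not 1/2 = 1/2
(not a implies b) implies not a = 1/2 implies 1/2 = 1/2
((((a iff c) iff (c iff b)) implies (b iff a)) implies ((not b implies (b iff a)) iff ((c implies a) iff a))) iff ((not a implies b) implies not a) = 1/2 iff 1/2 = 1/2
not a = not 1/2 = 1/2
not a implies c = 1/2 implies 1/2 = 1/2
a iff c = 1/2 iff 1/2 = 1/2
(a iff c) iff b = 1/2 iff 1/2 = 1/2
c iff b = 1/2 iff 1/2 = 1/2
a implies a = 1/2 implies 1/2 = 1/2
(c iff b) iff (a implies a) = 1/2 iff 1/2 = 1/2
((a iff c) iff b) implies ((c iff b) iff (a implies a)) = 1/2 implies 1/2 = 1/2
not (((a iff c) iff b) implies ((c iff b) iff (a implies a))) = not 1/2 = 1/2
(not a implies c) iff not (((a iff c) iff b) implies ((c iff b) iff (a implies a))) = 1/2 iff 1/2 = 1/2
(((((a iff c) iff (c iff b)) implies (b iff a)) implies ((not b implies (b iff a)) iff ((c implies a) iff a))) iff ((not a implies b) implies not a)) implies ((not a implies c) iff not (((a iff c) iff b) implies ((c iff b) iff (a implies a)))) = 1/2 implies 1/2 = 1/2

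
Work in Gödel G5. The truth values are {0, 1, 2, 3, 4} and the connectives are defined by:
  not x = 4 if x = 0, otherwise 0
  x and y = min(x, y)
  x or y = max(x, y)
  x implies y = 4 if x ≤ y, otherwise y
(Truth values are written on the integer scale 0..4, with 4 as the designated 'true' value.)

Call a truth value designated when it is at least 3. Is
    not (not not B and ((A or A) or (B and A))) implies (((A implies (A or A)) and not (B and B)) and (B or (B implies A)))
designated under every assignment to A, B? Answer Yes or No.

Counterexample: take A = 0, B = 1.
not B = not 1 = 0
not not B = not 0 = 4
A or A = 0 or 0 = 0
B and A = 1 and 0 = 0
(A or A) or (B and A) = 0 or 0 = 0
not not B and ((A or A) or (B and A)) = 4 and 0 = 0
not (not not B and ((A or A) or (B and A))) = not 0 = 4
A or A = 0 or 0 = 0
A implies (A or A) = 0 implies 0 = 4
B and B = 1 and 1 = 1
not (B and B) = not 1 = 0
(A implies (A or A)) and not (B and B) = 4 and 0 = 0
B implies A = 1 implies 0 = 0
B or (B implies A) = 1 or 0 = 1
((A implies (A or A)) and not (B and B)) and (B or (B implies A)) = 0 and 1 = 0
not (not not B and ((A or A) or (B and A))) implies (((A implies (A or A)) and not (B and B)) and (B or (B implies A))) = 4 implies 0 = 0
This gives 0, which is below 3.

No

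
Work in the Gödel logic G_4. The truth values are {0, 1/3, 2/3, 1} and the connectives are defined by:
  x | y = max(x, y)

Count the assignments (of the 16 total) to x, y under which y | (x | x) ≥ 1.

x = 0, y = 0 ↦ 0  <
x = 0, y = 1/3 ↦ 1/3  <
x = 0, y = 2/3 ↦ 2/3  <
x = 0, y = 1 ↦ 1  ≥
x = 1/3, y = 0 ↦ 1/3  <
x = 1/3, y = 1/3 ↦ 1/3  <
x = 1/3, y = 2/3 ↦ 2/3  <
x = 1/3, y = 1 ↦ 1  ≥
x = 2/3, y = 0 ↦ 2/3  <
x = 2/3, y = 1/3 ↦ 2/3  <
x = 2/3, y = 2/3 ↦ 2/3  <
x = 2/3, y = 1 ↦ 1  ≥
x = 1, y = 0 ↦ 1  ≥
x = 1, y = 1/3 ↦ 1  ≥
x = 1, y = 2/3 ↦ 1  ≥
x = 1, y = 1 ↦ 1  ≥
So 7 of the 16 assignments meet the threshold.

7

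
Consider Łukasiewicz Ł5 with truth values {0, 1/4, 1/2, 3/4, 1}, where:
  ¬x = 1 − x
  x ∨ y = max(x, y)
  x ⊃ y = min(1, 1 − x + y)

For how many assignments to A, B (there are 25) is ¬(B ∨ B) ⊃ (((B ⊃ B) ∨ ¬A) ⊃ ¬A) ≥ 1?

value 1: 15 assignments (counts)
value 3/4: 4 assignments
value 1/2: 3 assignments
value 1/4: 2 assignments
value 0: 1 assignment
So 15 of the 25 assignments meet the threshold.

15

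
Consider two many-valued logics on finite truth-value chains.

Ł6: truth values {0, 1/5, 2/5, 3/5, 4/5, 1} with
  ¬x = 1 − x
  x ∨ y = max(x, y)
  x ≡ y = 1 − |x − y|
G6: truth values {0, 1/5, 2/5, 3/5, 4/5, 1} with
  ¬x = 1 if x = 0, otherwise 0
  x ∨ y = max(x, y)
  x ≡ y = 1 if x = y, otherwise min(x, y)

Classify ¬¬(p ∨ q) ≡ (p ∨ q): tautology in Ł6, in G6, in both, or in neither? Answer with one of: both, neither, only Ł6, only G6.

In Ł6: every assignment gives 1 — tautology.
In G6: at p = 0, q = 1/5 the value is 1/5 — not a tautology.

only Ł6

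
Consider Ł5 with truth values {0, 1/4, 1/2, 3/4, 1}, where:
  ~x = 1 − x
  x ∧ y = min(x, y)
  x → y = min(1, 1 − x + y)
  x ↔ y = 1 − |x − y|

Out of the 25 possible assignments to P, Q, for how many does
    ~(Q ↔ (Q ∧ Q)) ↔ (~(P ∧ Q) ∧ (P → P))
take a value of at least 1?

1

value 1: 1 assignment (counts)
value 3/4: 3 assignments
value 1/2: 5 assignments
value 1/4: 7 assignments
value 0: 9 assignments
So 1 of the 25 assignments meets the threshold.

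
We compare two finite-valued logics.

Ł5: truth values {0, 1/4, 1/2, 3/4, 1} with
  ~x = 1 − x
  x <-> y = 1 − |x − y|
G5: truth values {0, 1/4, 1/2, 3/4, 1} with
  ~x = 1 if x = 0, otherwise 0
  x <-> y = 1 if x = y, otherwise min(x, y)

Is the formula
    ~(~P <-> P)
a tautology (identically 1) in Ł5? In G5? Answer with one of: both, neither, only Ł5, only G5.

only G5

In Ł5: at P = 1/4 the value is 1/2 — not a tautology.
In G5: every assignment gives 1 — tautology.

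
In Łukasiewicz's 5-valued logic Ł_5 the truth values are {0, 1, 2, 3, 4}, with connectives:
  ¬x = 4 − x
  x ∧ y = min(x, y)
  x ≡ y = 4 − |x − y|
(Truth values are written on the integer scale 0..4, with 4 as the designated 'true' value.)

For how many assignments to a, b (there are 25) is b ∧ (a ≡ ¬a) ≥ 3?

value 4: 1 assignment (counts)
value 3: 1 assignment (counts)
value 2: 7 assignments
value 1: 3 assignments
value 0: 13 assignments
So 2 of the 25 assignments meet the threshold.

2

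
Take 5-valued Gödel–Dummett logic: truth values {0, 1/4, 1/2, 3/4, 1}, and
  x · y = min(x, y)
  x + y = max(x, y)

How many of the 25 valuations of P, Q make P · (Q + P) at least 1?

value 1: 5 assignments (counts)
value 3/4: 5 assignments
value 1/2: 5 assignments
value 1/4: 5 assignments
value 0: 5 assignments
So 5 of the 25 assignments meet the threshold.

5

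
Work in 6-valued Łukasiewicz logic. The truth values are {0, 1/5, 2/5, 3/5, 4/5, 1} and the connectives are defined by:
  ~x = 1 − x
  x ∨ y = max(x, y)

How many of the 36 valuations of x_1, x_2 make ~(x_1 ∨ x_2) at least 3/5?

value 1: 1 assignment (counts)
value 4/5: 3 assignments (counts)
value 3/5: 5 assignments (counts)
value 2/5: 7 assignments
value 1/5: 9 assignments
value 0: 11 assignments
So 9 of the 36 assignments meet the threshold.

9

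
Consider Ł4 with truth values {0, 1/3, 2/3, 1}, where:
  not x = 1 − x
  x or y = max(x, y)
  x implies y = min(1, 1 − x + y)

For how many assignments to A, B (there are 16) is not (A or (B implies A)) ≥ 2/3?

3

A = 0, B = 0 ↦ 0  <
A = 0, B = 1/3 ↦ 1/3  <
A = 0, B = 2/3 ↦ 2/3  ≥
A = 0, B = 1 ↦ 1  ≥
A = 1/3, B = 0 ↦ 0  <
A = 1/3, B = 1/3 ↦ 0  <
A = 1/3, B = 2/3 ↦ 1/3  <
A = 1/3, B = 1 ↦ 2/3  ≥
A = 2/3, B = 0 ↦ 0  <
A = 2/3, B = 1/3 ↦ 0  <
A = 2/3, B = 2/3 ↦ 0  <
A = 2/3, B = 1 ↦ 1/3  <
A = 1, B = 0 ↦ 0  <
A = 1, B = 1/3 ↦ 0  <
A = 1, B = 2/3 ↦ 0  <
A = 1, B = 1 ↦ 0  <
So 3 of the 16 assignments meet the threshold.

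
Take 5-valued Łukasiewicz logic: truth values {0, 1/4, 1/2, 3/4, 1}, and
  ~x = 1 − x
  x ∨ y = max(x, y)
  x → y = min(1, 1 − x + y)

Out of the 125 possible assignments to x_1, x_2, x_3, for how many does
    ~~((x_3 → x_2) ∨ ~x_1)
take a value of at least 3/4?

107

value 1: 85 assignments (counts)
value 3/4: 22 assignments (counts)
value 1/2: 12 assignments
value 1/4: 5 assignments
value 0: 1 assignment
So 107 of the 125 assignments meet the threshold.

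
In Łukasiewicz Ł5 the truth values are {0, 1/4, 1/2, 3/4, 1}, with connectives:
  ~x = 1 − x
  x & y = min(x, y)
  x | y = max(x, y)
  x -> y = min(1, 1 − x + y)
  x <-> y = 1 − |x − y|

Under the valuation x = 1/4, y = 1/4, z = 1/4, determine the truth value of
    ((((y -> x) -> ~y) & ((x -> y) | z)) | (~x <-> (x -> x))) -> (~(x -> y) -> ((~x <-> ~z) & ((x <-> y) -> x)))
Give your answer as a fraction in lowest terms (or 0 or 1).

y -> x = 1/4 -> 1/4 = 1
~y = ~1/4 = 3/4
(y -> x) -> ~y = 1 -> 3/4 = 3/4
x -> y = 1/4 -> 1/4 = 1
(x -> y) | z = 1 | 1/4 = 1
((y -> x) -> ~y) & ((x -> y) | z) = 3/4 & 1 = 3/4
~x = ~1/4 = 3/4
x -> x = 1/4 -> 1/4 = 1
~x <-> (x -> x) = 3/4 <-> 1 = 3/4
(((y -> x) -> ~y) & ((x -> y) | z)) | (~x <-> (x -> x)) = 3/4 | 3/4 = 3/4
x -> y = 1/4 -> 1/4 = 1
~(x -> y) = ~1 = 0
~x = ~1/4 = 3/4
~z = ~1/4 = 3/4
~x <-> ~z = 3/4 <-> 3/4 = 1
x <-> y = 1/4 <-> 1/4 = 1
(x <-> y) -> x = 1 -> 1/4 = 1/4
(~x <-> ~z) & ((x <-> y) -> x) = 1 & 1/4 = 1/4
~(x -> y) -> ((~x <-> ~z) & ((x <-> y) -> x)) = 0 -> 1/4 = 1
((((y -> x) -> ~y) & ((x -> y) | z)) | (~x <-> (x -> x))) -> (~(x -> y) -> ((~x <-> ~z) & ((x <-> y) -> x))) = 3/4 -> 1 = 1

1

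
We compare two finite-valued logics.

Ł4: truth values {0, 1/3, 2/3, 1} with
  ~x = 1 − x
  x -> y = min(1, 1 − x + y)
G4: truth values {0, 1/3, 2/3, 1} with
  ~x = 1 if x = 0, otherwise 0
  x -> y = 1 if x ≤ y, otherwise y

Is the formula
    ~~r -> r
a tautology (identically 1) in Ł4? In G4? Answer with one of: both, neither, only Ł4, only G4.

In Ł4: every assignment gives 1 — tautology.
In G4: at r = 1/3 the value is 1/3 — not a tautology.

only Ł4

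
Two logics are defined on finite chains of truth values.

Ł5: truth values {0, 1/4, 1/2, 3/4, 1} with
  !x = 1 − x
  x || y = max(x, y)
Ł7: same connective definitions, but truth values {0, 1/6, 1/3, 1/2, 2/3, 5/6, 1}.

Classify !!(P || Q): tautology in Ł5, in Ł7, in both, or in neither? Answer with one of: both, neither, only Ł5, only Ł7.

neither

In Ł5: at P = 0, Q = 0 the value is 0 — not a tautology.
In Ł7: at P = 0, Q = 0 the value is 0 — not a tautology.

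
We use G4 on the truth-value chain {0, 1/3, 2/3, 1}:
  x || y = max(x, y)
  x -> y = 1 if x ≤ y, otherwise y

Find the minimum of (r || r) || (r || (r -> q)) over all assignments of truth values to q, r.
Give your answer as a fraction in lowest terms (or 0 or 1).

1/3

Take q = 0, r = 1/3:
r || r = 1/3 || 1/3 = 1/3
r -> q = 1/3 -> 0 = 0
r || (r -> q) = 1/3 || 0 = 1/3
(r || r) || (r || (r -> q)) = 1/3 || 1/3 = 1/3
No assignment yields a value below 1/3, so this is the minimum.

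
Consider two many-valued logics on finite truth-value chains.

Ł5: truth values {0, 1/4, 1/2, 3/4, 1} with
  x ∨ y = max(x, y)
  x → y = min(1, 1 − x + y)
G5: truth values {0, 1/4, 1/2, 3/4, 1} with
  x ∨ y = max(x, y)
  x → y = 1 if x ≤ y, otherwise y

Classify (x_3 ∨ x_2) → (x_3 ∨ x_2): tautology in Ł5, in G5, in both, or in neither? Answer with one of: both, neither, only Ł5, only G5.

both

In Ł5: every assignment gives 1 — tautology.
In G5: every assignment gives 1 — tautology.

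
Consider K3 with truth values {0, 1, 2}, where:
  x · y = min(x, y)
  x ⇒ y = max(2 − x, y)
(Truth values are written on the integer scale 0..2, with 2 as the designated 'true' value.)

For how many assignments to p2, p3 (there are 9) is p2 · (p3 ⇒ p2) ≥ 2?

3

p2 = 0, p3 = 0 ↦ 0  <
p2 = 0, p3 = 1 ↦ 0  <
p2 = 0, p3 = 2 ↦ 0  <
p2 = 1, p3 = 0 ↦ 1  <
p2 = 1, p3 = 1 ↦ 1  <
p2 = 1, p3 = 2 ↦ 1  <
p2 = 2, p3 = 0 ↦ 2  ≥
p2 = 2, p3 = 1 ↦ 2  ≥
p2 = 2, p3 = 2 ↦ 2  ≥
So 3 of the 9 assignments meet the threshold.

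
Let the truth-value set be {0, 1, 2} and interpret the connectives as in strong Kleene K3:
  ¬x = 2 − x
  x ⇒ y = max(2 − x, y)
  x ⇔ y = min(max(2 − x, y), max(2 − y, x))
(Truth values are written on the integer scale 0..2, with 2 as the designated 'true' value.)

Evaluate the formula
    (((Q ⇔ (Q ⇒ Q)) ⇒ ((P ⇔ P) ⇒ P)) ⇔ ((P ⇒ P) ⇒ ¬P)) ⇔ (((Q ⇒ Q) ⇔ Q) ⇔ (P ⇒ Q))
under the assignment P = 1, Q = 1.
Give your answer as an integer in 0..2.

Q ⇒ Q = 1 ⇒ 1 = 1
Q ⇔ (Q ⇒ Q) = 1 ⇔ 1 = 1
P ⇔ P = 1 ⇔ 1 = 1
(P ⇔ P) ⇒ P = 1 ⇒ 1 = 1
(Q ⇔ (Q ⇒ Q)) ⇒ ((P ⇔ P) ⇒ P) = 1 ⇒ 1 = 1
P ⇒ P = 1 ⇒ 1 = 1
¬P = ¬1 = 1
(P ⇒ P) ⇒ ¬P = 1 ⇒ 1 = 1
((Q ⇔ (Q ⇒ Q)) ⇒ ((P ⇔ P) ⇒ P)) ⇔ ((P ⇒ P) ⇒ ¬P) = 1 ⇔ 1 = 1
Q ⇒ Q = 1 ⇒ 1 = 1
(Q ⇒ Q) ⇔ Q = 1 ⇔ 1 = 1
P ⇒ Q = 1 ⇒ 1 = 1
((Q ⇒ Q) ⇔ Q) ⇔ (P ⇒ Q) = 1 ⇔ 1 = 1
(((Q ⇔ (Q ⇒ Q)) ⇒ ((P ⇔ P) ⇒ P)) ⇔ ((P ⇒ P) ⇒ ¬P)) ⇔ (((Q ⇒ Q) ⇔ Q) ⇔ (P ⇒ Q)) = 1 ⇔ 1 = 1

1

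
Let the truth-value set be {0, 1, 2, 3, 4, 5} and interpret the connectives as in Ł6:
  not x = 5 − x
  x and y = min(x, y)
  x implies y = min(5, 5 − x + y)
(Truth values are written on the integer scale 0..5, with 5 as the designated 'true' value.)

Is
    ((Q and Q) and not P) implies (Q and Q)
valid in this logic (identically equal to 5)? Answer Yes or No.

At P = 4, Q = 5, for instance:
Q and Q = 5 and 5 = 5
not P = not 4 = 1
(Q and Q) and not P = 5 and 1 = 1
((Q and Q) and not P) implies (Q and Q) = 1 implies 5 = 5
and checking the remaining 35 assignments likewise gives ≥ 5 in every case.

Yes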